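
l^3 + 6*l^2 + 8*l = l*(l + 2)*(l + 4)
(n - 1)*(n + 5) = n^2 + 4*n - 5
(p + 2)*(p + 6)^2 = p^3 + 14*p^2 + 60*p + 72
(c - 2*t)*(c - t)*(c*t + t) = c^3*t - 3*c^2*t^2 + c^2*t + 2*c*t^3 - 3*c*t^2 + 2*t^3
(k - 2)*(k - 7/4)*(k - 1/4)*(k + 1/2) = k^4 - 7*k^3/2 + 39*k^2/16 + 43*k/32 - 7/16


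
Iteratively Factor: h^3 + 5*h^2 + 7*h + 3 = (h + 1)*(h^2 + 4*h + 3) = (h + 1)^2*(h + 3)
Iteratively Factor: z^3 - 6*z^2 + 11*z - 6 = (z - 3)*(z^2 - 3*z + 2) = (z - 3)*(z - 1)*(z - 2)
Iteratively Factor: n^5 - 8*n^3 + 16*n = (n - 2)*(n^4 + 2*n^3 - 4*n^2 - 8*n) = (n - 2)^2*(n^3 + 4*n^2 + 4*n) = (n - 2)^2*(n + 2)*(n^2 + 2*n) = n*(n - 2)^2*(n + 2)*(n + 2)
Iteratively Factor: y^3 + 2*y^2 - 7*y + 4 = (y + 4)*(y^2 - 2*y + 1) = (y - 1)*(y + 4)*(y - 1)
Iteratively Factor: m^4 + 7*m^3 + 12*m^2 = (m + 4)*(m^3 + 3*m^2) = m*(m + 4)*(m^2 + 3*m) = m*(m + 3)*(m + 4)*(m)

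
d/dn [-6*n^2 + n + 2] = 1 - 12*n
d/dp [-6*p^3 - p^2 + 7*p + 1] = -18*p^2 - 2*p + 7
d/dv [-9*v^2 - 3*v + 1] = -18*v - 3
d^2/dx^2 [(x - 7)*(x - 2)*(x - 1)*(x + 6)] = 12*x^2 - 24*x - 74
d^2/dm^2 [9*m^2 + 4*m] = 18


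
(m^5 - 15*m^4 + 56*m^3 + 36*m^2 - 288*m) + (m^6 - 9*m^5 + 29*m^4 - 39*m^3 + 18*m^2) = m^6 - 8*m^5 + 14*m^4 + 17*m^3 + 54*m^2 - 288*m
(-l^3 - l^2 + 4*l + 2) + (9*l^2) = -l^3 + 8*l^2 + 4*l + 2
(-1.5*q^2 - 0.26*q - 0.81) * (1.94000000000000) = -2.91*q^2 - 0.5044*q - 1.5714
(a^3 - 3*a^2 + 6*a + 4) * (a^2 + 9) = a^5 - 3*a^4 + 15*a^3 - 23*a^2 + 54*a + 36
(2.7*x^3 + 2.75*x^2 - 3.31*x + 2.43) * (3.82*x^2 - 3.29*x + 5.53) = 10.314*x^5 + 1.622*x^4 - 6.7607*x^3 + 35.38*x^2 - 26.299*x + 13.4379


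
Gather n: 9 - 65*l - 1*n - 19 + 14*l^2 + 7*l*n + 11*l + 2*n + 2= 14*l^2 - 54*l + n*(7*l + 1) - 8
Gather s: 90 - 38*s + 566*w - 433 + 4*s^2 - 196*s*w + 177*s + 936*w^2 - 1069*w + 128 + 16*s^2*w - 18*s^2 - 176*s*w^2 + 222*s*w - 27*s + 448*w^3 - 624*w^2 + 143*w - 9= s^2*(16*w - 14) + s*(-176*w^2 + 26*w + 112) + 448*w^3 + 312*w^2 - 360*w - 224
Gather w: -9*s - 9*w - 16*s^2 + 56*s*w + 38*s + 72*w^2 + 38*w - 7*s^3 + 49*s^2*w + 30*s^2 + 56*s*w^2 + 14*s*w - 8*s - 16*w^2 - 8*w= -7*s^3 + 14*s^2 + 21*s + w^2*(56*s + 56) + w*(49*s^2 + 70*s + 21)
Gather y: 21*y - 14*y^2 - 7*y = -14*y^2 + 14*y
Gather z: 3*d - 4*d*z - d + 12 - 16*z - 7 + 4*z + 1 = 2*d + z*(-4*d - 12) + 6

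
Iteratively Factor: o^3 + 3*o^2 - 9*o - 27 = (o + 3)*(o^2 - 9) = (o + 3)^2*(o - 3)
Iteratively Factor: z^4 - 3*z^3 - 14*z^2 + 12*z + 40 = (z + 2)*(z^3 - 5*z^2 - 4*z + 20) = (z - 5)*(z + 2)*(z^2 - 4) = (z - 5)*(z - 2)*(z + 2)*(z + 2)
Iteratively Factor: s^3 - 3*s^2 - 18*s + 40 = (s + 4)*(s^2 - 7*s + 10) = (s - 2)*(s + 4)*(s - 5)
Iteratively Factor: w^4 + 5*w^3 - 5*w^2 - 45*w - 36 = (w + 4)*(w^3 + w^2 - 9*w - 9) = (w - 3)*(w + 4)*(w^2 + 4*w + 3) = (w - 3)*(w + 3)*(w + 4)*(w + 1)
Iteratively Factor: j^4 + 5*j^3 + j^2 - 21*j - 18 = (j + 3)*(j^3 + 2*j^2 - 5*j - 6) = (j - 2)*(j + 3)*(j^2 + 4*j + 3) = (j - 2)*(j + 3)^2*(j + 1)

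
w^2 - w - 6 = (w - 3)*(w + 2)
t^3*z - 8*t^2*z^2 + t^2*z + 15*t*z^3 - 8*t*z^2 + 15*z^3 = (t - 5*z)*(t - 3*z)*(t*z + z)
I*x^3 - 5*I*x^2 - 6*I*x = x*(x - 6)*(I*x + I)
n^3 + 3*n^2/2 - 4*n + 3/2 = (n - 1)*(n - 1/2)*(n + 3)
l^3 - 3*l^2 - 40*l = l*(l - 8)*(l + 5)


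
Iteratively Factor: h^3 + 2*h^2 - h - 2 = (h + 2)*(h^2 - 1) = (h - 1)*(h + 2)*(h + 1)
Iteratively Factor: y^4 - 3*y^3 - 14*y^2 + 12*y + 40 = (y - 5)*(y^3 + 2*y^2 - 4*y - 8) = (y - 5)*(y - 2)*(y^2 + 4*y + 4) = (y - 5)*(y - 2)*(y + 2)*(y + 2)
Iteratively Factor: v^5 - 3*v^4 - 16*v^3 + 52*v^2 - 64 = (v - 4)*(v^4 + v^3 - 12*v^2 + 4*v + 16) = (v - 4)*(v + 4)*(v^3 - 3*v^2 + 4) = (v - 4)*(v + 1)*(v + 4)*(v^2 - 4*v + 4) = (v - 4)*(v - 2)*(v + 1)*(v + 4)*(v - 2)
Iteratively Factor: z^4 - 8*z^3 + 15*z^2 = (z - 3)*(z^3 - 5*z^2) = z*(z - 3)*(z^2 - 5*z) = z*(z - 5)*(z - 3)*(z)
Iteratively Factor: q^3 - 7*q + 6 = (q - 2)*(q^2 + 2*q - 3) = (q - 2)*(q + 3)*(q - 1)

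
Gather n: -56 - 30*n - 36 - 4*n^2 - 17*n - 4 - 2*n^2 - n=-6*n^2 - 48*n - 96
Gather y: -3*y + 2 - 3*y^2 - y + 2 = -3*y^2 - 4*y + 4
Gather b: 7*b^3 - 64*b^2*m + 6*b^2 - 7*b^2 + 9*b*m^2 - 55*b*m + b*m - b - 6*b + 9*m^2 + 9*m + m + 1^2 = 7*b^3 + b^2*(-64*m - 1) + b*(9*m^2 - 54*m - 7) + 9*m^2 + 10*m + 1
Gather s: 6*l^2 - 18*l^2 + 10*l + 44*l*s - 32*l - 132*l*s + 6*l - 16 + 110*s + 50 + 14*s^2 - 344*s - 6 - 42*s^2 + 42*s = -12*l^2 - 16*l - 28*s^2 + s*(-88*l - 192) + 28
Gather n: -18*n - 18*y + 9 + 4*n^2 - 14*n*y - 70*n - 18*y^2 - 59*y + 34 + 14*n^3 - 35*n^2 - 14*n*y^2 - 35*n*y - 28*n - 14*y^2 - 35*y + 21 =14*n^3 - 31*n^2 + n*(-14*y^2 - 49*y - 116) - 32*y^2 - 112*y + 64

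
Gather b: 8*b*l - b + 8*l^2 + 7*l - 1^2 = b*(8*l - 1) + 8*l^2 + 7*l - 1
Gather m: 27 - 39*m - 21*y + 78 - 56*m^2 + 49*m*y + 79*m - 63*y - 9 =-56*m^2 + m*(49*y + 40) - 84*y + 96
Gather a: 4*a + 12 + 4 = 4*a + 16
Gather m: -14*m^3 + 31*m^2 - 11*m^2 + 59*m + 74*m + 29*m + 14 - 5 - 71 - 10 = -14*m^3 + 20*m^2 + 162*m - 72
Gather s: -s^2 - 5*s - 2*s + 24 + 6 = -s^2 - 7*s + 30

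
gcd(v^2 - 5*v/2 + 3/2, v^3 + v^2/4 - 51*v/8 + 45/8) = v - 3/2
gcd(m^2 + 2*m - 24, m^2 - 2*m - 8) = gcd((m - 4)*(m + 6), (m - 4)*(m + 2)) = m - 4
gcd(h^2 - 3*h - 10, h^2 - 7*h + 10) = h - 5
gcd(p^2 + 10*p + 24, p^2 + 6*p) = p + 6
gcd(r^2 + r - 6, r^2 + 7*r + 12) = r + 3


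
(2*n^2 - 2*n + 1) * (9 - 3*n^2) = -6*n^4 + 6*n^3 + 15*n^2 - 18*n + 9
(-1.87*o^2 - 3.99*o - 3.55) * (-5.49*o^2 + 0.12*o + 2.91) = 10.2663*o^4 + 21.6807*o^3 + 13.569*o^2 - 12.0369*o - 10.3305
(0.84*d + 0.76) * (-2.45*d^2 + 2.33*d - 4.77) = -2.058*d^3 + 0.0952*d^2 - 2.236*d - 3.6252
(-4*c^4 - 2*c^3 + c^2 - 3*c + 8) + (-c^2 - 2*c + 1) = -4*c^4 - 2*c^3 - 5*c + 9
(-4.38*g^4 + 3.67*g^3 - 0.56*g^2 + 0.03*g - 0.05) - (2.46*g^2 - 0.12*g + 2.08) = -4.38*g^4 + 3.67*g^3 - 3.02*g^2 + 0.15*g - 2.13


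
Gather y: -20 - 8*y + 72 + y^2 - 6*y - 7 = y^2 - 14*y + 45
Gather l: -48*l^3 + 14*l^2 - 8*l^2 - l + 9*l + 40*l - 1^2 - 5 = -48*l^3 + 6*l^2 + 48*l - 6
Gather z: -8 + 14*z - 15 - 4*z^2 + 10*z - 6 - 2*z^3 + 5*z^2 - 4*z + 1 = -2*z^3 + z^2 + 20*z - 28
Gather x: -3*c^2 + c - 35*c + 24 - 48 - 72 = -3*c^2 - 34*c - 96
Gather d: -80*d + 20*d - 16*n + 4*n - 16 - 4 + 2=-60*d - 12*n - 18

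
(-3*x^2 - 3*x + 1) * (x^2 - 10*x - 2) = -3*x^4 + 27*x^3 + 37*x^2 - 4*x - 2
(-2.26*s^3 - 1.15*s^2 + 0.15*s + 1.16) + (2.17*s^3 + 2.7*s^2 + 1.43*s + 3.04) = -0.0899999999999999*s^3 + 1.55*s^2 + 1.58*s + 4.2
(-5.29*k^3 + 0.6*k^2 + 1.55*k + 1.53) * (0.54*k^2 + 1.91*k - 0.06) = -2.8566*k^5 - 9.7799*k^4 + 2.3004*k^3 + 3.7507*k^2 + 2.8293*k - 0.0918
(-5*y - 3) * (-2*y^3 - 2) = 10*y^4 + 6*y^3 + 10*y + 6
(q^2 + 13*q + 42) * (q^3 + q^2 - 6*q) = q^5 + 14*q^4 + 49*q^3 - 36*q^2 - 252*q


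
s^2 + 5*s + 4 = (s + 1)*(s + 4)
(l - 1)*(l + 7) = l^2 + 6*l - 7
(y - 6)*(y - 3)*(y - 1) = y^3 - 10*y^2 + 27*y - 18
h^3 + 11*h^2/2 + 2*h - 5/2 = (h - 1/2)*(h + 1)*(h + 5)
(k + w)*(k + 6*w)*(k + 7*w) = k^3 + 14*k^2*w + 55*k*w^2 + 42*w^3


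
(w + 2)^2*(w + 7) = w^3 + 11*w^2 + 32*w + 28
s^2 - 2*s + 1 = (s - 1)^2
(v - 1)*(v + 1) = v^2 - 1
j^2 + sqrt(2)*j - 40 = (j - 4*sqrt(2))*(j + 5*sqrt(2))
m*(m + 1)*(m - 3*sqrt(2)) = m^3 - 3*sqrt(2)*m^2 + m^2 - 3*sqrt(2)*m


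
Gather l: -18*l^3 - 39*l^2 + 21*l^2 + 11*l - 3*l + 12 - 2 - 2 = -18*l^3 - 18*l^2 + 8*l + 8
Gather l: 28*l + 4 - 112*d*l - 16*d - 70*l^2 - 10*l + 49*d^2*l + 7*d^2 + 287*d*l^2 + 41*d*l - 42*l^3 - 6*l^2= 7*d^2 - 16*d - 42*l^3 + l^2*(287*d - 76) + l*(49*d^2 - 71*d + 18) + 4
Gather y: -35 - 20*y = -20*y - 35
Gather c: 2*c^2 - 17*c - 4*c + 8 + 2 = 2*c^2 - 21*c + 10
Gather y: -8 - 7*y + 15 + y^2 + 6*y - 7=y^2 - y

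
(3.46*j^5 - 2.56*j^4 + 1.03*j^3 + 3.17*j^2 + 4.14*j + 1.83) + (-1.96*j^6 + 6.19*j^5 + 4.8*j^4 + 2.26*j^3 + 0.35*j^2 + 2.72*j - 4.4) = -1.96*j^6 + 9.65*j^5 + 2.24*j^4 + 3.29*j^3 + 3.52*j^2 + 6.86*j - 2.57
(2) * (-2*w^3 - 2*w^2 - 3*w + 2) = -4*w^3 - 4*w^2 - 6*w + 4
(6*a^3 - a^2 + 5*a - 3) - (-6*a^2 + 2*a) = 6*a^3 + 5*a^2 + 3*a - 3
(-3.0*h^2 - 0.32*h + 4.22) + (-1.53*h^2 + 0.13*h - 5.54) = -4.53*h^2 - 0.19*h - 1.32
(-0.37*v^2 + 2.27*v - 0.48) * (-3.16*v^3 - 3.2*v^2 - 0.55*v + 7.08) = 1.1692*v^5 - 5.9892*v^4 - 5.5437*v^3 - 2.3321*v^2 + 16.3356*v - 3.3984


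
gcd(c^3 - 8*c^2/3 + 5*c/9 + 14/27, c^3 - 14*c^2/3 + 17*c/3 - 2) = c - 2/3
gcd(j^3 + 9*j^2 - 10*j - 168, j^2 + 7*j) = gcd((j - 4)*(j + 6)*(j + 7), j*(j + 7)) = j + 7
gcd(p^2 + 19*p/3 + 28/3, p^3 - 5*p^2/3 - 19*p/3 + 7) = p + 7/3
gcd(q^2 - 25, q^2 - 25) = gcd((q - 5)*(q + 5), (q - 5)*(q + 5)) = q^2 - 25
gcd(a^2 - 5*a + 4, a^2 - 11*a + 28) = a - 4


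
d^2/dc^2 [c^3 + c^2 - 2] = 6*c + 2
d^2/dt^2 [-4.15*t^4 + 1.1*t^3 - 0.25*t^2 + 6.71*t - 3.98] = -49.8*t^2 + 6.6*t - 0.5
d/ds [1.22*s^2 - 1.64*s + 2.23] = 2.44*s - 1.64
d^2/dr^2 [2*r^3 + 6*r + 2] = 12*r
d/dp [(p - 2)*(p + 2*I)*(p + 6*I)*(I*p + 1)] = 4*I*p^3 + p^2*(-21 - 6*I) + p*(28 - 8*I) - 12 + 8*I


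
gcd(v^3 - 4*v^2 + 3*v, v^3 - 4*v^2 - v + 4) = v - 1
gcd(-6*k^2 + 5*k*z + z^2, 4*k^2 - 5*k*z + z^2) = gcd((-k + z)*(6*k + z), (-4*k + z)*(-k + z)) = -k + z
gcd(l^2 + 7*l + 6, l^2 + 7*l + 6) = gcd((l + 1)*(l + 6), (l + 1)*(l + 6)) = l^2 + 7*l + 6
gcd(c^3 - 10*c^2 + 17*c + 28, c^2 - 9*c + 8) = 1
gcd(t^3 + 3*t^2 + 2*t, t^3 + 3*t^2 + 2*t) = t^3 + 3*t^2 + 2*t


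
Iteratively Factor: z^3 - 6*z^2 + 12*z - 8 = (z - 2)*(z^2 - 4*z + 4) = (z - 2)^2*(z - 2)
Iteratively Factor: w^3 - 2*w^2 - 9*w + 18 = (w - 2)*(w^2 - 9) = (w - 3)*(w - 2)*(w + 3)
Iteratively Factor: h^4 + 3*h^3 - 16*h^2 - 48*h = (h + 3)*(h^3 - 16*h) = (h + 3)*(h + 4)*(h^2 - 4*h) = (h - 4)*(h + 3)*(h + 4)*(h)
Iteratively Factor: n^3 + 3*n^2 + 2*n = (n + 2)*(n^2 + n) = (n + 1)*(n + 2)*(n)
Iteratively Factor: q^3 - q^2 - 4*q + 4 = (q + 2)*(q^2 - 3*q + 2) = (q - 1)*(q + 2)*(q - 2)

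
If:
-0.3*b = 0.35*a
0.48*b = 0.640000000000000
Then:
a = -1.14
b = 1.33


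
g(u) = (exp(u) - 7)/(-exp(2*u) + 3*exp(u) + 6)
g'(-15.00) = 0.00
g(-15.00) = -1.17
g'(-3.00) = 0.03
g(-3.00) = -1.13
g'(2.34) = -0.02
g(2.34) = -0.05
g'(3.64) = 0.02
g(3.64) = -0.02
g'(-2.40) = 0.06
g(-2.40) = -1.10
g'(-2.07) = 0.08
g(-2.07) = -1.08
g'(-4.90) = 0.01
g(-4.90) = -1.16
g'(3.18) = 0.03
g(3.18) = -0.03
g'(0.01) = 0.22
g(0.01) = -0.75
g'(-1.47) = 0.12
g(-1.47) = -1.02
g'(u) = (exp(u) - 7)*(2*exp(2*u) - 3*exp(u))/(-exp(2*u) + 3*exp(u) + 6)^2 + exp(u)/(-exp(2*u) + 3*exp(u) + 6) = ((exp(u) - 7)*(2*exp(u) - 3) - exp(2*u) + 3*exp(u) + 6)*exp(u)/(-exp(2*u) + 3*exp(u) + 6)^2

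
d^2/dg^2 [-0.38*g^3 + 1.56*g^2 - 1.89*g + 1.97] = 3.12 - 2.28*g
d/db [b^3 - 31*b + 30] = 3*b^2 - 31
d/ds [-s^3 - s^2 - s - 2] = -3*s^2 - 2*s - 1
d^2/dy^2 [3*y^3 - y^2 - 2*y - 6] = 18*y - 2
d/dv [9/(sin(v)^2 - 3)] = -36*sin(2*v)/(cos(2*v) + 5)^2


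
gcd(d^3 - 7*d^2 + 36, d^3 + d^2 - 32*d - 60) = d^2 - 4*d - 12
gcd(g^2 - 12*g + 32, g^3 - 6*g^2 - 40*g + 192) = g^2 - 12*g + 32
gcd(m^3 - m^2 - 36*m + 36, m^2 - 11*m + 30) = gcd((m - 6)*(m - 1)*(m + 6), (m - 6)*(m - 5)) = m - 6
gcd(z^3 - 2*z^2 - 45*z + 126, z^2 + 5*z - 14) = z + 7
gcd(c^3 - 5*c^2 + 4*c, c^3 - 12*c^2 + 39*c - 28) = c^2 - 5*c + 4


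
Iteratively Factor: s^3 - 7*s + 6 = (s + 3)*(s^2 - 3*s + 2) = (s - 2)*(s + 3)*(s - 1)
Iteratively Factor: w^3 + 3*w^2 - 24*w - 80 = (w - 5)*(w^2 + 8*w + 16) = (w - 5)*(w + 4)*(w + 4)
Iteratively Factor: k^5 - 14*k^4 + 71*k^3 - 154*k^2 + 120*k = (k - 2)*(k^4 - 12*k^3 + 47*k^2 - 60*k) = k*(k - 2)*(k^3 - 12*k^2 + 47*k - 60) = k*(k - 4)*(k - 2)*(k^2 - 8*k + 15) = k*(k - 4)*(k - 3)*(k - 2)*(k - 5)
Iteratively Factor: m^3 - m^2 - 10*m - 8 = (m + 1)*(m^2 - 2*m - 8) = (m - 4)*(m + 1)*(m + 2)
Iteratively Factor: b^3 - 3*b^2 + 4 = (b - 2)*(b^2 - b - 2) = (b - 2)*(b + 1)*(b - 2)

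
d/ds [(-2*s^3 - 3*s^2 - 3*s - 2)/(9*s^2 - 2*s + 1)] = (-18*s^4 + 8*s^3 + 27*s^2 + 30*s - 7)/(81*s^4 - 36*s^3 + 22*s^2 - 4*s + 1)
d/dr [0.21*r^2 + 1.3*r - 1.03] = 0.42*r + 1.3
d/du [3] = 0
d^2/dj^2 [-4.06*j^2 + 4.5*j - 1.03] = -8.12000000000000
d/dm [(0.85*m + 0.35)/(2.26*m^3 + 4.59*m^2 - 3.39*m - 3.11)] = (1.921*m^3 + 3.9015*m^2 - 2.8815*m - (0.85*m + 0.35)*(6.78*m^2 + 9.18*m - 3.39) - 2.6435)/(2.26*m^3 + 4.59*m^2 - 3.39*m - 3.11)^2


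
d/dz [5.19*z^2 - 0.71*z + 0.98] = 10.38*z - 0.71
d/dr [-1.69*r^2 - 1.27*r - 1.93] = -3.38*r - 1.27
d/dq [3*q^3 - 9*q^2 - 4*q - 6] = 9*q^2 - 18*q - 4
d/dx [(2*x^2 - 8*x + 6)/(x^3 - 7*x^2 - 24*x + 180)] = 2*(-x^3 + 2*x^2 - 49*x + 108)/(x^5 - 8*x^4 - 47*x^3 + 414*x^2 + 540*x - 5400)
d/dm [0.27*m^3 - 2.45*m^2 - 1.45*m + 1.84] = 0.81*m^2 - 4.9*m - 1.45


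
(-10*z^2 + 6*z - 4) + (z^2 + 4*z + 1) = -9*z^2 + 10*z - 3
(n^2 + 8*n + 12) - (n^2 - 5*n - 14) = 13*n + 26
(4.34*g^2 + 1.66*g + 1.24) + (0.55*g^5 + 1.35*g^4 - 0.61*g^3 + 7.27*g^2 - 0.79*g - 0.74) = 0.55*g^5 + 1.35*g^4 - 0.61*g^3 + 11.61*g^2 + 0.87*g + 0.5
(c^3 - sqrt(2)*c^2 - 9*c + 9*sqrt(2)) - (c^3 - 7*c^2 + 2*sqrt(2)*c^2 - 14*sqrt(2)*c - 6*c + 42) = -3*sqrt(2)*c^2 + 7*c^2 - 3*c + 14*sqrt(2)*c - 42 + 9*sqrt(2)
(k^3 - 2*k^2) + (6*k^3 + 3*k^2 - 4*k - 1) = 7*k^3 + k^2 - 4*k - 1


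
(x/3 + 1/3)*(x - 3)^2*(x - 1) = x^4/3 - 2*x^3 + 8*x^2/3 + 2*x - 3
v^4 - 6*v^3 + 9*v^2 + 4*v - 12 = (v - 3)*(v - 2)^2*(v + 1)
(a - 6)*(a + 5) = a^2 - a - 30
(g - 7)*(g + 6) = g^2 - g - 42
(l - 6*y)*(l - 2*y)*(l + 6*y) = l^3 - 2*l^2*y - 36*l*y^2 + 72*y^3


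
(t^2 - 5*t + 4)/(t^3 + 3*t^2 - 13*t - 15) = (t^2 - 5*t + 4)/(t^3 + 3*t^2 - 13*t - 15)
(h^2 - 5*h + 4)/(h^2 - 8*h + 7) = (h - 4)/(h - 7)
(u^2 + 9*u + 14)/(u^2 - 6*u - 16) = (u + 7)/(u - 8)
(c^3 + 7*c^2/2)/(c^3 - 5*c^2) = (c + 7/2)/(c - 5)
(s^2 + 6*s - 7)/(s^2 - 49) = (s - 1)/(s - 7)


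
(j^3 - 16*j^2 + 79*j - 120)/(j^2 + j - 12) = (j^2 - 13*j + 40)/(j + 4)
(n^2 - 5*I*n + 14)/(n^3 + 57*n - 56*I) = (n + 2*I)/(n^2 + 7*I*n + 8)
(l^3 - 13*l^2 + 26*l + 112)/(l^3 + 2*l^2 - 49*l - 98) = (l - 8)/(l + 7)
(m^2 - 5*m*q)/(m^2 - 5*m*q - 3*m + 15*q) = m/(m - 3)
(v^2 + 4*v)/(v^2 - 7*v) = (v + 4)/(v - 7)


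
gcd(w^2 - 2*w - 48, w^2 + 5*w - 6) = w + 6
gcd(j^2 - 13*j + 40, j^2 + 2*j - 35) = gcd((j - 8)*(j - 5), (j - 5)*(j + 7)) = j - 5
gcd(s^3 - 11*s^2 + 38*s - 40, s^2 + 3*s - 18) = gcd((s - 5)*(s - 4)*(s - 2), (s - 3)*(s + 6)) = 1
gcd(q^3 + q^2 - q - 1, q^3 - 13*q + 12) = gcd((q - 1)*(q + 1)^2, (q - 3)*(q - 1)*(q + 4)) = q - 1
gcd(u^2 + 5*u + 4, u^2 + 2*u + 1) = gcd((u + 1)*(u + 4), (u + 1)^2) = u + 1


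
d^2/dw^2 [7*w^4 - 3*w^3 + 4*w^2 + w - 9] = 84*w^2 - 18*w + 8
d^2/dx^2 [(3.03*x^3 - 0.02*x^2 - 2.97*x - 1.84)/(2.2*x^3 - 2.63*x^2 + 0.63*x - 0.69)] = (34.86956*x^6 - 111.44628*x^5 + 51.6001199999999*x^4 + 128.40311*x^3 - 153.450618*x^2 + 42.526908*x + 2.616342)/(10.648*x^9 - 38.1876*x^8 + 54.79914*x^7 - 50.081327*x^6 + 39.646521*x^5 - 23.187564*x^4 + 10.251873*x^3 - 4.578012*x^2 + 0.899829*x - 0.328509)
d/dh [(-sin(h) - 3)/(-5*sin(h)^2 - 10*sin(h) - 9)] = (-30*sin(h) + 5*cos(h)^2 - 26)*cos(h)/(5*sin(h)^2 + 10*sin(h) + 9)^2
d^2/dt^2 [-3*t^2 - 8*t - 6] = -6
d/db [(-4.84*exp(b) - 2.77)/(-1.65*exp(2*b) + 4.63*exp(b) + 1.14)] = (-7.986*exp(2*b) - 9.141*exp(b) + 7.3075)*exp(b)/(2.7225*exp(4*b) - 15.279*exp(3*b) + 17.6749*exp(2*b) + 10.5564*exp(b) + 1.2996)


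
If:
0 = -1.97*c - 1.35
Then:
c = -0.69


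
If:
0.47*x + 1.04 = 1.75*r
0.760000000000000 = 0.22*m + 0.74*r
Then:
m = 1.45558441558442 - 0.903376623376623*x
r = 0.268571428571429*x + 0.594285714285714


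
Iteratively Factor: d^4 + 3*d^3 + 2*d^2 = (d + 1)*(d^3 + 2*d^2) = (d + 1)*(d + 2)*(d^2) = d*(d + 1)*(d + 2)*(d)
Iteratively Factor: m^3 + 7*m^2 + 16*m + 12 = (m + 2)*(m^2 + 5*m + 6) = (m + 2)^2*(m + 3)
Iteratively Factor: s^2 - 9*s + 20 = (s - 4)*(s - 5)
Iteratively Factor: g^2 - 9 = (g + 3)*(g - 3)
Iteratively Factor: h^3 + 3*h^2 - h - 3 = (h + 3)*(h^2 - 1) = (h - 1)*(h + 3)*(h + 1)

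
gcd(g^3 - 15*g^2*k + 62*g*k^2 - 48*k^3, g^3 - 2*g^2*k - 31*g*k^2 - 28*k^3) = 1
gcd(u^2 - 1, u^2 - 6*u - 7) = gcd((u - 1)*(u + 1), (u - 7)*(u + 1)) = u + 1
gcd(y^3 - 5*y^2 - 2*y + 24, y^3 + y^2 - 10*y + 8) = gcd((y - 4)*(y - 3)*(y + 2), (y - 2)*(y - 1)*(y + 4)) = 1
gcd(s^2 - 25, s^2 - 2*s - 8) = 1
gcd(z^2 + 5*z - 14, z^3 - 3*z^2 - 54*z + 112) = z^2 + 5*z - 14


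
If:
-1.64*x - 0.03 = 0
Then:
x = -0.02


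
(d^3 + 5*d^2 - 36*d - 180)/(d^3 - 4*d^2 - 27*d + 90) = (d + 6)/(d - 3)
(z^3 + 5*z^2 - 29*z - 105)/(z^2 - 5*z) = z + 10 + 21/z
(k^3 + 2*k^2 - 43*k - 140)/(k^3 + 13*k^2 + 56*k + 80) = (k - 7)/(k + 4)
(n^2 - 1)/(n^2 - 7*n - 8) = (n - 1)/(n - 8)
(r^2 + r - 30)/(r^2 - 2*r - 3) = (-r^2 - r + 30)/(-r^2 + 2*r + 3)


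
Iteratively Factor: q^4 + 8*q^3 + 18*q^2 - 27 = (q + 3)*(q^3 + 5*q^2 + 3*q - 9) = (q - 1)*(q + 3)*(q^2 + 6*q + 9) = (q - 1)*(q + 3)^2*(q + 3)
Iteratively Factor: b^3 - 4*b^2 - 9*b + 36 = (b - 4)*(b^2 - 9) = (b - 4)*(b - 3)*(b + 3)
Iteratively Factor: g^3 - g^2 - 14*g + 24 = (g + 4)*(g^2 - 5*g + 6) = (g - 2)*(g + 4)*(g - 3)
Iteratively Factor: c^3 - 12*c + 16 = (c - 2)*(c^2 + 2*c - 8) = (c - 2)^2*(c + 4)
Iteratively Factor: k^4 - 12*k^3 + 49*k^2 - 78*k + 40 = (k - 2)*(k^3 - 10*k^2 + 29*k - 20) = (k - 4)*(k - 2)*(k^2 - 6*k + 5) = (k - 4)*(k - 2)*(k - 1)*(k - 5)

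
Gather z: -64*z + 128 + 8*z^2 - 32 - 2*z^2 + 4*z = 6*z^2 - 60*z + 96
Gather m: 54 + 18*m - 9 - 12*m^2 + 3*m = -12*m^2 + 21*m + 45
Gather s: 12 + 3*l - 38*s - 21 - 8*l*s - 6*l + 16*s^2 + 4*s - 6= -3*l + 16*s^2 + s*(-8*l - 34) - 15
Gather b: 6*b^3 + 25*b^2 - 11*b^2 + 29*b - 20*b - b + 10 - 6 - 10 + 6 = 6*b^3 + 14*b^2 + 8*b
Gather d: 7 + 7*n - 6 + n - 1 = 8*n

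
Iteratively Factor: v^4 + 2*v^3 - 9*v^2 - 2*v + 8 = (v + 1)*(v^3 + v^2 - 10*v + 8) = (v + 1)*(v + 4)*(v^2 - 3*v + 2) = (v - 1)*(v + 1)*(v + 4)*(v - 2)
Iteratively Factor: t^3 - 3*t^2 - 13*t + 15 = (t + 3)*(t^2 - 6*t + 5) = (t - 5)*(t + 3)*(t - 1)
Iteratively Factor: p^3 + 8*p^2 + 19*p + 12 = (p + 1)*(p^2 + 7*p + 12) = (p + 1)*(p + 3)*(p + 4)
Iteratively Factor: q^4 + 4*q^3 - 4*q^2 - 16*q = (q)*(q^3 + 4*q^2 - 4*q - 16) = q*(q + 2)*(q^2 + 2*q - 8) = q*(q - 2)*(q + 2)*(q + 4)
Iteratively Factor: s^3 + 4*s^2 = (s)*(s^2 + 4*s) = s*(s + 4)*(s)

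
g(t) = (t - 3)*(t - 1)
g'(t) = 2*t - 4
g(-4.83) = 45.65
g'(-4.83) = -13.66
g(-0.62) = 5.86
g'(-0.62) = -5.24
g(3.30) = 0.69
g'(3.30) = 2.60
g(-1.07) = 8.42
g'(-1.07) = -6.14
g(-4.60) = 42.56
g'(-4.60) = -13.20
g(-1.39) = 10.49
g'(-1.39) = -6.78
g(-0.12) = 3.49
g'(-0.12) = -4.24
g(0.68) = 0.74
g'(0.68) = -2.64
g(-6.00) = 63.00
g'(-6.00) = -16.00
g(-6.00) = 63.00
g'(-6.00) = -16.00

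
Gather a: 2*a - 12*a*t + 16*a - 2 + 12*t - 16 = a*(18 - 12*t) + 12*t - 18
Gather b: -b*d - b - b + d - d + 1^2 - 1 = b*(-d - 2)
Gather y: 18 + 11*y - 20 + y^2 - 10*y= y^2 + y - 2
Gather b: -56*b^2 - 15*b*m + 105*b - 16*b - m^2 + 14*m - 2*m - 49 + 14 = -56*b^2 + b*(89 - 15*m) - m^2 + 12*m - 35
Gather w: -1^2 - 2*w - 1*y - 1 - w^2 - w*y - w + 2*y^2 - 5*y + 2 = -w^2 + w*(-y - 3) + 2*y^2 - 6*y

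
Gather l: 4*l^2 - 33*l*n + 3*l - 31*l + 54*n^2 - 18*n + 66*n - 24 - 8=4*l^2 + l*(-33*n - 28) + 54*n^2 + 48*n - 32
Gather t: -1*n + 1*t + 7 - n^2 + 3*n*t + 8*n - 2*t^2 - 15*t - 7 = -n^2 + 7*n - 2*t^2 + t*(3*n - 14)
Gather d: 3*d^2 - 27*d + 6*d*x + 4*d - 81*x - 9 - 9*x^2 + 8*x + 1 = 3*d^2 + d*(6*x - 23) - 9*x^2 - 73*x - 8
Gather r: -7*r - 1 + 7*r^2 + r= 7*r^2 - 6*r - 1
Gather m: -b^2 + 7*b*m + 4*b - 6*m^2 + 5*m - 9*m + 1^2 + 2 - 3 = -b^2 + 4*b - 6*m^2 + m*(7*b - 4)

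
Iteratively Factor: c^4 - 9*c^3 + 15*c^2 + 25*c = (c)*(c^3 - 9*c^2 + 15*c + 25) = c*(c - 5)*(c^2 - 4*c - 5) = c*(c - 5)*(c + 1)*(c - 5)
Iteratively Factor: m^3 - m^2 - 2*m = (m - 2)*(m^2 + m) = (m - 2)*(m + 1)*(m)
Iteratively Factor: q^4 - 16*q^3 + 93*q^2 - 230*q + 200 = (q - 4)*(q^3 - 12*q^2 + 45*q - 50) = (q - 5)*(q - 4)*(q^2 - 7*q + 10) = (q - 5)*(q - 4)*(q - 2)*(q - 5)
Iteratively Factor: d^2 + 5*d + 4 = (d + 1)*(d + 4)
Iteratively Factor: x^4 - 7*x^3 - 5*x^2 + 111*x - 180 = (x - 3)*(x^3 - 4*x^2 - 17*x + 60) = (x - 3)*(x + 4)*(x^2 - 8*x + 15) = (x - 5)*(x - 3)*(x + 4)*(x - 3)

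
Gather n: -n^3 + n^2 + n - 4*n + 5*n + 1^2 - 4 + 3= -n^3 + n^2 + 2*n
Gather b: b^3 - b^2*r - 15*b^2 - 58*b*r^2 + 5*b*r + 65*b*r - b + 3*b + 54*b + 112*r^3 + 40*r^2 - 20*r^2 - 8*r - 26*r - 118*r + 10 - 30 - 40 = b^3 + b^2*(-r - 15) + b*(-58*r^2 + 70*r + 56) + 112*r^3 + 20*r^2 - 152*r - 60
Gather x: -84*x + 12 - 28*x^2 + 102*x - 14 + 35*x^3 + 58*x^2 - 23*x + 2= 35*x^3 + 30*x^2 - 5*x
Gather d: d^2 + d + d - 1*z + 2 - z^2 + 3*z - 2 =d^2 + 2*d - z^2 + 2*z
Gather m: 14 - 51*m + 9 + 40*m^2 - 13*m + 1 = 40*m^2 - 64*m + 24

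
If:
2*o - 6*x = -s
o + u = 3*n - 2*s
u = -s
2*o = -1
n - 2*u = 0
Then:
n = -1/7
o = -1/2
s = 1/14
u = -1/14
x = -13/84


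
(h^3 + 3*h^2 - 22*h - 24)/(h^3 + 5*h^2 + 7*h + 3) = (h^2 + 2*h - 24)/(h^2 + 4*h + 3)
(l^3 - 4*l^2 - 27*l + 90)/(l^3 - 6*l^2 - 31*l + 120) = (l - 6)/(l - 8)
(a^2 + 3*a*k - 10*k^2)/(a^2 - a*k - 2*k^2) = (a + 5*k)/(a + k)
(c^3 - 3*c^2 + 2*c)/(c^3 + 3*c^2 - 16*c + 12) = c/(c + 6)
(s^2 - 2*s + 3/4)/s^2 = 1 - 2/s + 3/(4*s^2)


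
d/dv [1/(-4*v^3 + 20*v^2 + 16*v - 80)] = (3*v^2 - 10*v - 4)/(4*(v^3 - 5*v^2 - 4*v + 20)^2)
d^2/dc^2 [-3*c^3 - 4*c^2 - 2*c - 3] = -18*c - 8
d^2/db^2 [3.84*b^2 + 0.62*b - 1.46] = 7.68000000000000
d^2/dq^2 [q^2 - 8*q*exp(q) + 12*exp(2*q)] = -8*q*exp(q) + 48*exp(2*q) - 16*exp(q) + 2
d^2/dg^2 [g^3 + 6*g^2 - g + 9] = 6*g + 12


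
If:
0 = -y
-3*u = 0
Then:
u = 0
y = 0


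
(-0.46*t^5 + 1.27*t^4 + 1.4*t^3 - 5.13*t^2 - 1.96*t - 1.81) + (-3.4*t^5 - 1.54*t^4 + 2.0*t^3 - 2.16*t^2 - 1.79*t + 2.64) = -3.86*t^5 - 0.27*t^4 + 3.4*t^3 - 7.29*t^2 - 3.75*t + 0.83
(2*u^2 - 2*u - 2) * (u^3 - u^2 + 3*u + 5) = 2*u^5 - 4*u^4 + 6*u^3 + 6*u^2 - 16*u - 10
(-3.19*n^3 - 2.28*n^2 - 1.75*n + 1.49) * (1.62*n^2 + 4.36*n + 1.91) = -5.1678*n^5 - 17.602*n^4 - 18.8687*n^3 - 9.571*n^2 + 3.1539*n + 2.8459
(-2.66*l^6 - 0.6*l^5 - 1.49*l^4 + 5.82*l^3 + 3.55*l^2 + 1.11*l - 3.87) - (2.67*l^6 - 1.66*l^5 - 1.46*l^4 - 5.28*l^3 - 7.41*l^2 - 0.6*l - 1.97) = -5.33*l^6 + 1.06*l^5 - 0.03*l^4 + 11.1*l^3 + 10.96*l^2 + 1.71*l - 1.9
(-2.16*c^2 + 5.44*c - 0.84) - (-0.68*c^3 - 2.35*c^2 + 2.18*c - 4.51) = 0.68*c^3 + 0.19*c^2 + 3.26*c + 3.67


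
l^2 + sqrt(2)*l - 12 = (l - 2*sqrt(2))*(l + 3*sqrt(2))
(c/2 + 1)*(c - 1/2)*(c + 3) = c^3/2 + 9*c^2/4 + 7*c/4 - 3/2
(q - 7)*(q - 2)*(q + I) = q^3 - 9*q^2 + I*q^2 + 14*q - 9*I*q + 14*I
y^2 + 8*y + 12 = (y + 2)*(y + 6)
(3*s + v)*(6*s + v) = 18*s^2 + 9*s*v + v^2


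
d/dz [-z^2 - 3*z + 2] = -2*z - 3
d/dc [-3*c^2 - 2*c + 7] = -6*c - 2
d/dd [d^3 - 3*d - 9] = 3*d^2 - 3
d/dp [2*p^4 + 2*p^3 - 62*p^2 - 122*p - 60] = 8*p^3 + 6*p^2 - 124*p - 122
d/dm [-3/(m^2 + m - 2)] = 3*(2*m + 1)/(m^2 + m - 2)^2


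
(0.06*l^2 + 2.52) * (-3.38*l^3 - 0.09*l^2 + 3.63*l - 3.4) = -0.2028*l^5 - 0.0054*l^4 - 8.2998*l^3 - 0.4308*l^2 + 9.1476*l - 8.568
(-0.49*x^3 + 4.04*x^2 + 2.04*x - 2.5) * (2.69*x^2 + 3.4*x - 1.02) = -1.3181*x^5 + 9.2016*x^4 + 19.7234*x^3 - 3.9098*x^2 - 10.5808*x + 2.55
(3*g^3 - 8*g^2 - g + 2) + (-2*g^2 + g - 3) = 3*g^3 - 10*g^2 - 1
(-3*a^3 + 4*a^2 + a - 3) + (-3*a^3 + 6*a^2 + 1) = -6*a^3 + 10*a^2 + a - 2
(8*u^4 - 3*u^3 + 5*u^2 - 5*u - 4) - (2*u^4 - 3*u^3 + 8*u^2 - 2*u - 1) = 6*u^4 - 3*u^2 - 3*u - 3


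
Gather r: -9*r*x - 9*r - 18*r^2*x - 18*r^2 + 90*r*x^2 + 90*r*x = r^2*(-18*x - 18) + r*(90*x^2 + 81*x - 9)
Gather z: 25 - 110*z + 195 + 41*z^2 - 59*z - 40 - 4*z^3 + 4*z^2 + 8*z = -4*z^3 + 45*z^2 - 161*z + 180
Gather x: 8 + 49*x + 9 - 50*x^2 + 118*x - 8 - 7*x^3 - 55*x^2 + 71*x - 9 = -7*x^3 - 105*x^2 + 238*x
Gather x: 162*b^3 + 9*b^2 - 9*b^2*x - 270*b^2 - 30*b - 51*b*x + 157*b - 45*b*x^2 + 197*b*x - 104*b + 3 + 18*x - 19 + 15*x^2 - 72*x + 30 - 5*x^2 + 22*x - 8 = 162*b^3 - 261*b^2 + 23*b + x^2*(10 - 45*b) + x*(-9*b^2 + 146*b - 32) + 6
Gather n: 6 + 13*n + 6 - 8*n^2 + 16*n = -8*n^2 + 29*n + 12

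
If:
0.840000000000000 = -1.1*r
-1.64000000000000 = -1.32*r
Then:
No Solution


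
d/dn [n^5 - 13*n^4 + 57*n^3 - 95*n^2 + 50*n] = 5*n^4 - 52*n^3 + 171*n^2 - 190*n + 50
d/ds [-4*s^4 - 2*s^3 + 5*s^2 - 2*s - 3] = -16*s^3 - 6*s^2 + 10*s - 2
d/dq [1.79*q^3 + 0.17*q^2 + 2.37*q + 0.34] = 5.37*q^2 + 0.34*q + 2.37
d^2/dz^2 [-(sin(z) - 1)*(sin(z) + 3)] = 2*sin(z) - 2*cos(2*z)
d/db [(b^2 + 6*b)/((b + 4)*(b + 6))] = 4/(b^2 + 8*b + 16)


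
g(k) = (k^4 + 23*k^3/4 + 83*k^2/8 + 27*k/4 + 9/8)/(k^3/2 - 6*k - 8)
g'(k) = (6 - 3*k^2/2)*(k^4 + 23*k^3/4 + 83*k^2/8 + 27*k/4 + 9/8)/(k^3/2 - 6*k - 8)^2 + (4*k^3 + 69*k^2/4 + 83*k/4 + 27/4)/(k^3/2 - 6*k - 8) = (8*k^5 - 16*k^4 - 339*k^3 - 1046*k^2 - 1139*k - 378)/(4*(k^5 - 2*k^4 - 20*k^3 + 8*k^2 + 128*k + 128))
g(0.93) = -1.65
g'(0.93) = -2.76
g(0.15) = -0.27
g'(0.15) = -0.97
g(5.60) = 51.02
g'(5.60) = -15.74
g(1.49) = -3.81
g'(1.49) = -5.17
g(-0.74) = 0.06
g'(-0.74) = 0.13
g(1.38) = -3.27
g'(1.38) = -4.58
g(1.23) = -2.64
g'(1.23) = -3.87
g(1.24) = -2.68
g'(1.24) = -3.92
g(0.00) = -0.14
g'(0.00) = -0.74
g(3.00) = -28.08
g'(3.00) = -43.43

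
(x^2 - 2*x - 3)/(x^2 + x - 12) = (x + 1)/(x + 4)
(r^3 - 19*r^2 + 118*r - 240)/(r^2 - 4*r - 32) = (r^2 - 11*r + 30)/(r + 4)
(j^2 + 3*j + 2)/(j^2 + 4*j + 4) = (j + 1)/(j + 2)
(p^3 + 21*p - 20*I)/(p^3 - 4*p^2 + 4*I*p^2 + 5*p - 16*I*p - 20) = (p - 4*I)/(p - 4)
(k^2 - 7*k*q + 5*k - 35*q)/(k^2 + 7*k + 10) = (k - 7*q)/(k + 2)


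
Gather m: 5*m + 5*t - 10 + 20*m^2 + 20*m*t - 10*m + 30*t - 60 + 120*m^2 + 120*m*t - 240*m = 140*m^2 + m*(140*t - 245) + 35*t - 70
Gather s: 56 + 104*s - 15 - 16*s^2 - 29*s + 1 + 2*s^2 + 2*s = -14*s^2 + 77*s + 42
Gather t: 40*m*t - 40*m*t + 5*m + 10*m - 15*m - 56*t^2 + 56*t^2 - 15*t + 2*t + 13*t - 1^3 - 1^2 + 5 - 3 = 0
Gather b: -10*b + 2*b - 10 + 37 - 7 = 20 - 8*b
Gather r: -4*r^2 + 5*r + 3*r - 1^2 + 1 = -4*r^2 + 8*r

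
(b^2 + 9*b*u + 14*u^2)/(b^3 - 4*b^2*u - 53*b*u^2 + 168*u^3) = (b + 2*u)/(b^2 - 11*b*u + 24*u^2)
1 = 1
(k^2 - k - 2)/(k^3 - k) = (k - 2)/(k*(k - 1))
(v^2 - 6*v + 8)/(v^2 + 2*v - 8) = (v - 4)/(v + 4)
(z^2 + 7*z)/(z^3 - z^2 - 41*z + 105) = z/(z^2 - 8*z + 15)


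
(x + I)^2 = x^2 + 2*I*x - 1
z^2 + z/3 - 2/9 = (z - 1/3)*(z + 2/3)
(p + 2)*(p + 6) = p^2 + 8*p + 12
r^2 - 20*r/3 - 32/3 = (r - 8)*(r + 4/3)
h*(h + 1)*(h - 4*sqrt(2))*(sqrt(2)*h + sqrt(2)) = sqrt(2)*h^4 - 8*h^3 + 2*sqrt(2)*h^3 - 16*h^2 + sqrt(2)*h^2 - 8*h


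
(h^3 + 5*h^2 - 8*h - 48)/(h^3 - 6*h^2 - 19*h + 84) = (h + 4)/(h - 7)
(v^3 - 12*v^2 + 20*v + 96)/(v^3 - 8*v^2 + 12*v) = (v^2 - 6*v - 16)/(v*(v - 2))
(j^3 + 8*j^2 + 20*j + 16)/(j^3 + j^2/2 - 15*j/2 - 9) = 2*(j^2 + 6*j + 8)/(2*j^2 - 3*j - 9)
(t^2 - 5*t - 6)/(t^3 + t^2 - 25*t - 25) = (t - 6)/(t^2 - 25)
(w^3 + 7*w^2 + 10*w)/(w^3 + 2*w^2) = (w + 5)/w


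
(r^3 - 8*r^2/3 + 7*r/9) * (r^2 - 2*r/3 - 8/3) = r^5 - 10*r^4/3 - r^3/9 + 178*r^2/27 - 56*r/27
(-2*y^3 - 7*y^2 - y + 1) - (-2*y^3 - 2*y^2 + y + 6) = -5*y^2 - 2*y - 5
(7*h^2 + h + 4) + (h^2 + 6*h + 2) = 8*h^2 + 7*h + 6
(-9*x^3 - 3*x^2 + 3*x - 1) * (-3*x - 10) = 27*x^4 + 99*x^3 + 21*x^2 - 27*x + 10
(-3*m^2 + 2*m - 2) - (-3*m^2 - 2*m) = 4*m - 2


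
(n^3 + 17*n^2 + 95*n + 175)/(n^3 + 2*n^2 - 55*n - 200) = (n + 7)/(n - 8)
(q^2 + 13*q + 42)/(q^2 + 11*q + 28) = (q + 6)/(q + 4)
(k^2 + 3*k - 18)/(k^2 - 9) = (k + 6)/(k + 3)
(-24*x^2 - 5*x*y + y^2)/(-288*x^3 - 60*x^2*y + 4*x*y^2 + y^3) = (3*x + y)/(36*x^2 + 12*x*y + y^2)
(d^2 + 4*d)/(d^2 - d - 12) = d*(d + 4)/(d^2 - d - 12)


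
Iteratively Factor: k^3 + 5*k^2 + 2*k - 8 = (k + 4)*(k^2 + k - 2) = (k + 2)*(k + 4)*(k - 1)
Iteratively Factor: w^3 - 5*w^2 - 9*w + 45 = (w - 3)*(w^2 - 2*w - 15) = (w - 3)*(w + 3)*(w - 5)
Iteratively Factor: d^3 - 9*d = (d)*(d^2 - 9) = d*(d + 3)*(d - 3)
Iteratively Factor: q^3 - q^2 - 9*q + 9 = (q - 1)*(q^2 - 9) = (q - 3)*(q - 1)*(q + 3)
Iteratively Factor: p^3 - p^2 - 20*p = (p)*(p^2 - p - 20) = p*(p - 5)*(p + 4)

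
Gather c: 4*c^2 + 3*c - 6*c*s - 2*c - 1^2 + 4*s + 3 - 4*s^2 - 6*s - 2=4*c^2 + c*(1 - 6*s) - 4*s^2 - 2*s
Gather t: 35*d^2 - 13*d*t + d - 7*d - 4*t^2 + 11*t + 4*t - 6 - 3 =35*d^2 - 6*d - 4*t^2 + t*(15 - 13*d) - 9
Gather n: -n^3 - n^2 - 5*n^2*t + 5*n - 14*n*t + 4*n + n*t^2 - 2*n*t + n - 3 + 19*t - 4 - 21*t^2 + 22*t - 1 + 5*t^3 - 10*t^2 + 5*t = -n^3 + n^2*(-5*t - 1) + n*(t^2 - 16*t + 10) + 5*t^3 - 31*t^2 + 46*t - 8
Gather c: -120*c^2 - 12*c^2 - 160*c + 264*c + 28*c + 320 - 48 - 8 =-132*c^2 + 132*c + 264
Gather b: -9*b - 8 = -9*b - 8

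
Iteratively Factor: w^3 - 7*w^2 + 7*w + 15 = (w + 1)*(w^2 - 8*w + 15) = (w - 5)*(w + 1)*(w - 3)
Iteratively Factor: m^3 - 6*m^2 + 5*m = (m - 1)*(m^2 - 5*m) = m*(m - 1)*(m - 5)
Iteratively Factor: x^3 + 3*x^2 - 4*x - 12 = (x + 3)*(x^2 - 4) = (x - 2)*(x + 3)*(x + 2)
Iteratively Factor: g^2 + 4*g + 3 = (g + 1)*(g + 3)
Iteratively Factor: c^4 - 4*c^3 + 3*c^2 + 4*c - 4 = (c - 2)*(c^3 - 2*c^2 - c + 2) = (c - 2)*(c - 1)*(c^2 - c - 2) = (c - 2)^2*(c - 1)*(c + 1)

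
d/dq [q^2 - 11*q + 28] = 2*q - 11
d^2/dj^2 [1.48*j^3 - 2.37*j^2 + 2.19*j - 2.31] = 8.88*j - 4.74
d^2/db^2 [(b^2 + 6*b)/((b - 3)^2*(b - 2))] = 2*(b^4 + 24*b^3 - 72*b^2 - 96*b + 288)/(b^7 - 18*b^6 + 138*b^5 - 584*b^4 + 1473*b^3 - 2214*b^2 + 1836*b - 648)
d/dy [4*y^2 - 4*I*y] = 8*y - 4*I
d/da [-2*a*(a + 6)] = -4*a - 12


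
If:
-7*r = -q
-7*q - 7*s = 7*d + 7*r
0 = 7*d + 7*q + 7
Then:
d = 7*s - 8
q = 7 - 7*s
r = 1 - s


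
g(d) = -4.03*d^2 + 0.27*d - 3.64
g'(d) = 0.27 - 8.06*d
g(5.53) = -125.39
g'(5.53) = -44.30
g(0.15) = -3.69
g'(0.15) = -0.94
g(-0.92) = -7.30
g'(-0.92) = 7.69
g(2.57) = -29.56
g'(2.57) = -20.44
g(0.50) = -4.51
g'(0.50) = -3.76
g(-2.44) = -28.29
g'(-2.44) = 19.94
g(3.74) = -59.00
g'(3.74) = -29.87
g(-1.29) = -10.69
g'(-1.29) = 10.67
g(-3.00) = -40.72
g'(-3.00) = 24.45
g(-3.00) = -40.72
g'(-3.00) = 24.45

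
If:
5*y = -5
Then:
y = -1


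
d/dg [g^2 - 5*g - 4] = 2*g - 5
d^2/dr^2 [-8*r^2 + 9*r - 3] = -16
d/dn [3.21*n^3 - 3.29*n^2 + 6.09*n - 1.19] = 9.63*n^2 - 6.58*n + 6.09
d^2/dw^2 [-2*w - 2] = 0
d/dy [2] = 0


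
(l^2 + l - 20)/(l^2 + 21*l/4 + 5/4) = 4*(l - 4)/(4*l + 1)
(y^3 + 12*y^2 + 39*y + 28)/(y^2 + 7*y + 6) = (y^2 + 11*y + 28)/(y + 6)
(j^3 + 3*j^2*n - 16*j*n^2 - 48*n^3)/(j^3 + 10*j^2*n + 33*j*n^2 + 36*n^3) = (j - 4*n)/(j + 3*n)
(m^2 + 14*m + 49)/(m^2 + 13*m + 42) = (m + 7)/(m + 6)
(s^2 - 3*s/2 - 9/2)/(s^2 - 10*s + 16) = (2*s^2 - 3*s - 9)/(2*(s^2 - 10*s + 16))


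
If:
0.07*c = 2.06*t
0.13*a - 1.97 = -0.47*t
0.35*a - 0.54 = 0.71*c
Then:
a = 14.38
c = 6.33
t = 0.21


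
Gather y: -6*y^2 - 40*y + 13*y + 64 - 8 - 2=-6*y^2 - 27*y + 54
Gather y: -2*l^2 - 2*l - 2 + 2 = -2*l^2 - 2*l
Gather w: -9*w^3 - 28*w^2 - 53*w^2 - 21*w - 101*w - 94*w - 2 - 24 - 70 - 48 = -9*w^3 - 81*w^2 - 216*w - 144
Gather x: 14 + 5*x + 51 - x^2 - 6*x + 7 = -x^2 - x + 72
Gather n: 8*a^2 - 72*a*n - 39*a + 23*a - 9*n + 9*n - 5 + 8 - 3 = 8*a^2 - 72*a*n - 16*a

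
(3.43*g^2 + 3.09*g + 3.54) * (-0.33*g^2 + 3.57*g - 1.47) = -1.1319*g^4 + 11.2254*g^3 + 4.821*g^2 + 8.0955*g - 5.2038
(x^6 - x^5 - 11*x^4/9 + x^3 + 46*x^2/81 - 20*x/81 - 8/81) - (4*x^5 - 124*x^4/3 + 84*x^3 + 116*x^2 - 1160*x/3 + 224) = x^6 - 5*x^5 + 361*x^4/9 - 83*x^3 - 9350*x^2/81 + 31300*x/81 - 18152/81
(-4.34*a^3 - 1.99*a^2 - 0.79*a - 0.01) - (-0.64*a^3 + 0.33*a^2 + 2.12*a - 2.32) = -3.7*a^3 - 2.32*a^2 - 2.91*a + 2.31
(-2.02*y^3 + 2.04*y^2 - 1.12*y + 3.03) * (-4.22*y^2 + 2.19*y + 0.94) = 8.5244*y^5 - 13.0326*y^4 + 7.2952*y^3 - 13.3218*y^2 + 5.5829*y + 2.8482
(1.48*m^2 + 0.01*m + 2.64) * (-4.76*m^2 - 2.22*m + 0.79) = -7.0448*m^4 - 3.3332*m^3 - 11.4194*m^2 - 5.8529*m + 2.0856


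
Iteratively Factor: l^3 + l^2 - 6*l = (l - 2)*(l^2 + 3*l) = l*(l - 2)*(l + 3)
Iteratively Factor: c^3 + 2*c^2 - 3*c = (c + 3)*(c^2 - c) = (c - 1)*(c + 3)*(c)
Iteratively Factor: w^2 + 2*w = (w)*(w + 2)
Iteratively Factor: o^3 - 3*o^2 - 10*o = (o)*(o^2 - 3*o - 10) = o*(o + 2)*(o - 5)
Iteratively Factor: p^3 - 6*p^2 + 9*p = (p - 3)*(p^2 - 3*p) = p*(p - 3)*(p - 3)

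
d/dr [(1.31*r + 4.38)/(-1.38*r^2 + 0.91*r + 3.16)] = (1.8078*r^2 + 12.0888*r + 0.1538)/(1.9044*r^4 - 2.5116*r^3 - 7.8935*r^2 + 5.7512*r + 9.9856)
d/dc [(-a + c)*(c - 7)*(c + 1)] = -2*a*c + 6*a + 3*c^2 - 12*c - 7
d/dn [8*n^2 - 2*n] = 16*n - 2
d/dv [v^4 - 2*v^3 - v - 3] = 4*v^3 - 6*v^2 - 1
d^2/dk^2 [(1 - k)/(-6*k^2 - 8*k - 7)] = 4*(8*(k - 1)*(3*k + 2)^2 - (9*k + 1)*(6*k^2 + 8*k + 7))/(6*k^2 + 8*k + 7)^3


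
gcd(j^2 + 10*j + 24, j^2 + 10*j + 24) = j^2 + 10*j + 24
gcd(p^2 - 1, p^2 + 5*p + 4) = p + 1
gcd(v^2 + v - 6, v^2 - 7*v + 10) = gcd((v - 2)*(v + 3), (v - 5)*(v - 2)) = v - 2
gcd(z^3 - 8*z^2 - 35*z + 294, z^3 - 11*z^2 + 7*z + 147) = z^2 - 14*z + 49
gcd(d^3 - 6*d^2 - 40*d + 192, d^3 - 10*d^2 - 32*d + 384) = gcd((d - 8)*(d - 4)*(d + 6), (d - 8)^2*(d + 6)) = d^2 - 2*d - 48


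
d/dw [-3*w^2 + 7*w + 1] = 7 - 6*w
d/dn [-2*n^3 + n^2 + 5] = 2*n*(1 - 3*n)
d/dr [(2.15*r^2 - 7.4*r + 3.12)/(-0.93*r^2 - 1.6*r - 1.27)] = (-10.322*r^2 + 0.342200000000001*r + 14.39)/(0.8649*r^4 + 2.976*r^3 + 4.9222*r^2 + 4.064*r + 1.6129)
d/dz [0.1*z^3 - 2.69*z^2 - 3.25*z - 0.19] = 0.3*z^2 - 5.38*z - 3.25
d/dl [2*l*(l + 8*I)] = 4*l + 16*I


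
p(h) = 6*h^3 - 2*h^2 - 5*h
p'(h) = 18*h^2 - 4*h - 5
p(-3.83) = -347.28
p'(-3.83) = 274.36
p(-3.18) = -197.27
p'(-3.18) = 189.74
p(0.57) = -2.39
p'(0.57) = -1.43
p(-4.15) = -442.54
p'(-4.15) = 321.60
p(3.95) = 318.82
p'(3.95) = 260.04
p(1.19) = 1.33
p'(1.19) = 15.73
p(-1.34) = -11.33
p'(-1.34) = 32.68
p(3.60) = 236.02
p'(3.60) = 213.88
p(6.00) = 1194.00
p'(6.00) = 619.00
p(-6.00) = -1338.00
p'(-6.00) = 667.00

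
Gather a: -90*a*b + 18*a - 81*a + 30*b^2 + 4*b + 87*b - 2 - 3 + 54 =a*(-90*b - 63) + 30*b^2 + 91*b + 49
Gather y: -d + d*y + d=d*y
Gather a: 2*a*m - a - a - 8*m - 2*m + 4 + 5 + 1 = a*(2*m - 2) - 10*m + 10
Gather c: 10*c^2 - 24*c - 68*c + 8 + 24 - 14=10*c^2 - 92*c + 18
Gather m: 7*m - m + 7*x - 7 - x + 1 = 6*m + 6*x - 6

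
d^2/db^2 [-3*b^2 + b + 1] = -6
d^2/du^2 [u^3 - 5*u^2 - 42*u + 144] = 6*u - 10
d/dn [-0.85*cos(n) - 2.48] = 0.85*sin(n)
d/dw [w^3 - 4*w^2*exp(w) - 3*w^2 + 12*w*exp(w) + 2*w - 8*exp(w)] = -4*w^2*exp(w) + 3*w^2 + 4*w*exp(w) - 6*w + 4*exp(w) + 2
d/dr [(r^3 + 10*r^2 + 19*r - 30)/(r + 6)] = 2*r + 4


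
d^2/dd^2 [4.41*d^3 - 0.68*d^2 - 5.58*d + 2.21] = 26.46*d - 1.36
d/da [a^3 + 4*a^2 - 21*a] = 3*a^2 + 8*a - 21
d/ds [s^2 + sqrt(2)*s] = 2*s + sqrt(2)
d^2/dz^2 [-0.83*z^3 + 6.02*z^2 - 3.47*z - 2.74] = 12.04 - 4.98*z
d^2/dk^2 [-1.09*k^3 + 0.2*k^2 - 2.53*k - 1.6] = 0.4 - 6.54*k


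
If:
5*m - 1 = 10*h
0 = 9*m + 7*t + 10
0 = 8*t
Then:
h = -59/90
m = -10/9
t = 0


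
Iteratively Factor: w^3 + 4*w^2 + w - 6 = (w + 2)*(w^2 + 2*w - 3) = (w - 1)*(w + 2)*(w + 3)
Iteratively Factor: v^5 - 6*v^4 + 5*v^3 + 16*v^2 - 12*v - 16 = (v + 1)*(v^4 - 7*v^3 + 12*v^2 + 4*v - 16) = (v - 2)*(v + 1)*(v^3 - 5*v^2 + 2*v + 8) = (v - 2)*(v + 1)^2*(v^2 - 6*v + 8) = (v - 4)*(v - 2)*(v + 1)^2*(v - 2)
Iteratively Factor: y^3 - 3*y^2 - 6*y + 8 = (y + 2)*(y^2 - 5*y + 4) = (y - 1)*(y + 2)*(y - 4)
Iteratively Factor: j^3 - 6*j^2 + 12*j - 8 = (j - 2)*(j^2 - 4*j + 4) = (j - 2)^2*(j - 2)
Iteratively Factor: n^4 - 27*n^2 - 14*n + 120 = (n - 2)*(n^3 + 2*n^2 - 23*n - 60) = (n - 2)*(n + 3)*(n^2 - n - 20) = (n - 2)*(n + 3)*(n + 4)*(n - 5)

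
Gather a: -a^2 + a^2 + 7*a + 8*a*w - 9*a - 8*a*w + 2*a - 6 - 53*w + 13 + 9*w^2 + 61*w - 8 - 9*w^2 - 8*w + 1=0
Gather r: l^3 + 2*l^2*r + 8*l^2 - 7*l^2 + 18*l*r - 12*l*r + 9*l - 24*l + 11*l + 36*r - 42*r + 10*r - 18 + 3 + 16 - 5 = l^3 + l^2 - 4*l + r*(2*l^2 + 6*l + 4) - 4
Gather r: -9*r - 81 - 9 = -9*r - 90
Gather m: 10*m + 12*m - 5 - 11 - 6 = 22*m - 22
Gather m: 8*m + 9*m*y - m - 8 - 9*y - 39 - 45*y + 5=m*(9*y + 7) - 54*y - 42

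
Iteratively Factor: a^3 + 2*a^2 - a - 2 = (a + 2)*(a^2 - 1) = (a + 1)*(a + 2)*(a - 1)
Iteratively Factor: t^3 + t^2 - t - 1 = (t + 1)*(t^2 - 1) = (t + 1)^2*(t - 1)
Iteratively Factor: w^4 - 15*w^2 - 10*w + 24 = (w + 2)*(w^3 - 2*w^2 - 11*w + 12) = (w - 4)*(w + 2)*(w^2 + 2*w - 3) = (w - 4)*(w + 2)*(w + 3)*(w - 1)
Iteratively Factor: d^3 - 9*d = (d + 3)*(d^2 - 3*d) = d*(d + 3)*(d - 3)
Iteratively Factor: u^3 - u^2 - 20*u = (u - 5)*(u^2 + 4*u) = u*(u - 5)*(u + 4)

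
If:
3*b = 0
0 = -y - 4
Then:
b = 0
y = -4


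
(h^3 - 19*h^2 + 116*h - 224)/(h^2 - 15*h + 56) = h - 4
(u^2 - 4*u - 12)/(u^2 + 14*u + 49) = (u^2 - 4*u - 12)/(u^2 + 14*u + 49)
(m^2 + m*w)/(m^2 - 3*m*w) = (m + w)/(m - 3*w)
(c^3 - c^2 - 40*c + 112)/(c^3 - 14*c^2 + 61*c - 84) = (c^2 + 3*c - 28)/(c^2 - 10*c + 21)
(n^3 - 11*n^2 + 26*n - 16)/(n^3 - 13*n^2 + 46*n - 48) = (n - 1)/(n - 3)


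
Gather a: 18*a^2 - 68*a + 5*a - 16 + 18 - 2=18*a^2 - 63*a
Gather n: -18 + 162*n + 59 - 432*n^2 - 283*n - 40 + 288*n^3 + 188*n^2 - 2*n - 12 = 288*n^3 - 244*n^2 - 123*n - 11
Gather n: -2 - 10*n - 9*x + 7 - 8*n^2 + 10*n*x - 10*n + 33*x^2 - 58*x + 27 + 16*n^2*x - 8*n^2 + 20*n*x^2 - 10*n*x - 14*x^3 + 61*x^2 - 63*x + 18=n^2*(16*x - 16) + n*(20*x^2 - 20) - 14*x^3 + 94*x^2 - 130*x + 50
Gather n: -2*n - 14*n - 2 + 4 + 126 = 128 - 16*n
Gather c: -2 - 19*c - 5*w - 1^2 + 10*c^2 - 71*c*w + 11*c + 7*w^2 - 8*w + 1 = 10*c^2 + c*(-71*w - 8) + 7*w^2 - 13*w - 2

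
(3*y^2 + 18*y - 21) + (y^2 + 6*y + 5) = 4*y^2 + 24*y - 16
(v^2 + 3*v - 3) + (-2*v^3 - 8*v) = -2*v^3 + v^2 - 5*v - 3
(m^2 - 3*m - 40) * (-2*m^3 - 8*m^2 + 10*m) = -2*m^5 - 2*m^4 + 114*m^3 + 290*m^2 - 400*m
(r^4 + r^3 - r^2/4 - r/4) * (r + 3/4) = r^5 + 7*r^4/4 + r^3/2 - 7*r^2/16 - 3*r/16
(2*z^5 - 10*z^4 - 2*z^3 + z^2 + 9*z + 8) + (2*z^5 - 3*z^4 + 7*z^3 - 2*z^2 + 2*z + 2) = 4*z^5 - 13*z^4 + 5*z^3 - z^2 + 11*z + 10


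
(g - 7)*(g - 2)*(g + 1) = g^3 - 8*g^2 + 5*g + 14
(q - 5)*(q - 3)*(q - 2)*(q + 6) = q^4 - 4*q^3 - 29*q^2 + 156*q - 180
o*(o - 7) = o^2 - 7*o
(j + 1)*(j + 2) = j^2 + 3*j + 2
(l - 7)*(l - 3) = l^2 - 10*l + 21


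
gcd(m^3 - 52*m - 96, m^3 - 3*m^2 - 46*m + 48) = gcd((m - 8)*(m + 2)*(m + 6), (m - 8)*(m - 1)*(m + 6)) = m^2 - 2*m - 48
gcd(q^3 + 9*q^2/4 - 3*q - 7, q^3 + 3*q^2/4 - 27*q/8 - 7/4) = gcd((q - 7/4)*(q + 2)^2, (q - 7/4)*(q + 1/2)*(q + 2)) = q^2 + q/4 - 7/2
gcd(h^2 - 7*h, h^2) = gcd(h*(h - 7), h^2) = h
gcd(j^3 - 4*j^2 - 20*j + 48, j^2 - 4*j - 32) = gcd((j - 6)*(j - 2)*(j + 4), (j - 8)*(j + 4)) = j + 4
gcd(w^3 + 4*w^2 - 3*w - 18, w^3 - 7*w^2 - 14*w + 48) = w^2 + w - 6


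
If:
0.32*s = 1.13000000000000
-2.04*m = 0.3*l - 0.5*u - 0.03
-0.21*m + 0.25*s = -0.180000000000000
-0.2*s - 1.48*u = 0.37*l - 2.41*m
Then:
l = -15.09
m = 5.06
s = 3.53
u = 11.54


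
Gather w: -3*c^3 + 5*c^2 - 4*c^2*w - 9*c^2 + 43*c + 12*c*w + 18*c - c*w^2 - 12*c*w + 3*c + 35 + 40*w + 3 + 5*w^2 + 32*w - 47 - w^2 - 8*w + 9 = -3*c^3 - 4*c^2 + 64*c + w^2*(4 - c) + w*(64 - 4*c^2)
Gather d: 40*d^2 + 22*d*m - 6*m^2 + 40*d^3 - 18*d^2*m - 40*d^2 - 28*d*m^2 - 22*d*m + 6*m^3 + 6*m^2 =40*d^3 - 18*d^2*m - 28*d*m^2 + 6*m^3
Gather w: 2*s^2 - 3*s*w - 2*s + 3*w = 2*s^2 - 2*s + w*(3 - 3*s)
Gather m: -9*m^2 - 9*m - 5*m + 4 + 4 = -9*m^2 - 14*m + 8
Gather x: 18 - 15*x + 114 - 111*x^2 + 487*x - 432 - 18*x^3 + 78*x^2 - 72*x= -18*x^3 - 33*x^2 + 400*x - 300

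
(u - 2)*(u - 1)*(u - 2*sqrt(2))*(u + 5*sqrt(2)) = u^4 - 3*u^3 + 3*sqrt(2)*u^3 - 18*u^2 - 9*sqrt(2)*u^2 + 6*sqrt(2)*u + 60*u - 40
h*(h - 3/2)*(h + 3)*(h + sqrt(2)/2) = h^4 + sqrt(2)*h^3/2 + 3*h^3/2 - 9*h^2/2 + 3*sqrt(2)*h^2/4 - 9*sqrt(2)*h/4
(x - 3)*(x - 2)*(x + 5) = x^3 - 19*x + 30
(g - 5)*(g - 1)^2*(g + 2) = g^4 - 5*g^3 - 3*g^2 + 17*g - 10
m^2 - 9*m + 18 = (m - 6)*(m - 3)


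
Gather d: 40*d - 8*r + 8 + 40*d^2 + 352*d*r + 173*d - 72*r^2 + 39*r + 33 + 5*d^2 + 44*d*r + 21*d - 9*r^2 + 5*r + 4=45*d^2 + d*(396*r + 234) - 81*r^2 + 36*r + 45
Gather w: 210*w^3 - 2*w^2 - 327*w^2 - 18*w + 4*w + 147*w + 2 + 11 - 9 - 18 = 210*w^3 - 329*w^2 + 133*w - 14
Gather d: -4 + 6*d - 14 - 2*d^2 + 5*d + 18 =-2*d^2 + 11*d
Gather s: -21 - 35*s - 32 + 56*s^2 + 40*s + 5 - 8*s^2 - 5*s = 48*s^2 - 48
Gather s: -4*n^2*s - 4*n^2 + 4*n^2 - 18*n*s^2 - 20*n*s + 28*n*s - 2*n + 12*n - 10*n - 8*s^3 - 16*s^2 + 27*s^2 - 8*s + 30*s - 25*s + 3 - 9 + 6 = -8*s^3 + s^2*(11 - 18*n) + s*(-4*n^2 + 8*n - 3)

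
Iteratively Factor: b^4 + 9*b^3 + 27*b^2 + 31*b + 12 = (b + 1)*(b^3 + 8*b^2 + 19*b + 12) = (b + 1)*(b + 3)*(b^2 + 5*b + 4) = (b + 1)*(b + 3)*(b + 4)*(b + 1)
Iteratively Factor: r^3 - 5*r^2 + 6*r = (r - 3)*(r^2 - 2*r) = (r - 3)*(r - 2)*(r)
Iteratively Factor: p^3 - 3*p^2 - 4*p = (p)*(p^2 - 3*p - 4) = p*(p + 1)*(p - 4)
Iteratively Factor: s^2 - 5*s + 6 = (s - 2)*(s - 3)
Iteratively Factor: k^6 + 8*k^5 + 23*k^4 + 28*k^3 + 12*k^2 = (k)*(k^5 + 8*k^4 + 23*k^3 + 28*k^2 + 12*k) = k^2*(k^4 + 8*k^3 + 23*k^2 + 28*k + 12) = k^2*(k + 2)*(k^3 + 6*k^2 + 11*k + 6) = k^2*(k + 2)^2*(k^2 + 4*k + 3) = k^2*(k + 2)^2*(k + 3)*(k + 1)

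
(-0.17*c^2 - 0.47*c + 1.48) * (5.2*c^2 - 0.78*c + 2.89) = -0.884*c^4 - 2.3114*c^3 + 7.5713*c^2 - 2.5127*c + 4.2772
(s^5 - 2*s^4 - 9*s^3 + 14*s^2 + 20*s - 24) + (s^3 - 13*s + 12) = s^5 - 2*s^4 - 8*s^3 + 14*s^2 + 7*s - 12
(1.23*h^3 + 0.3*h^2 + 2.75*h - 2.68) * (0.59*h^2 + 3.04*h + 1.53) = 0.7257*h^5 + 3.9162*h^4 + 4.4164*h^3 + 7.2378*h^2 - 3.9397*h - 4.1004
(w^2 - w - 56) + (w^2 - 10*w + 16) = 2*w^2 - 11*w - 40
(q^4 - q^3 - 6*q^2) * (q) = q^5 - q^4 - 6*q^3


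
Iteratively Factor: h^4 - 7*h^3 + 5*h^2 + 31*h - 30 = (h - 1)*(h^3 - 6*h^2 - h + 30) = (h - 5)*(h - 1)*(h^2 - h - 6) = (h - 5)*(h - 3)*(h - 1)*(h + 2)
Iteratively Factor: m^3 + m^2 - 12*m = (m + 4)*(m^2 - 3*m) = (m - 3)*(m + 4)*(m)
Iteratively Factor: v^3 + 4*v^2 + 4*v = (v)*(v^2 + 4*v + 4) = v*(v + 2)*(v + 2)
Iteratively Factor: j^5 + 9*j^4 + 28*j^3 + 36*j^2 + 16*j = (j + 1)*(j^4 + 8*j^3 + 20*j^2 + 16*j) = (j + 1)*(j + 2)*(j^3 + 6*j^2 + 8*j) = (j + 1)*(j + 2)^2*(j^2 + 4*j) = j*(j + 1)*(j + 2)^2*(j + 4)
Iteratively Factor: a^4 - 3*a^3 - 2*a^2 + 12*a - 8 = (a - 1)*(a^3 - 2*a^2 - 4*a + 8) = (a - 1)*(a + 2)*(a^2 - 4*a + 4) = (a - 2)*(a - 1)*(a + 2)*(a - 2)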